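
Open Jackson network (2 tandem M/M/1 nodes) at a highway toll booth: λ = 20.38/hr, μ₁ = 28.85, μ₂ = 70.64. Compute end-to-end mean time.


Each node sees arrival rate λ = 20.38/hr (tandem ⇒ throughput preserved).
W₁ = 1/(μ₁−λ) = 1/(28.85−20.38) = 0.11806 hr
W₂ = 1/(μ₂−λ) = 1/(70.64−20.38) = 0.01990 hr
W_total = W₁ + W₂ = 0.11806 + 0.01990 = 0.13796 hr

Final: 0.13796 hr


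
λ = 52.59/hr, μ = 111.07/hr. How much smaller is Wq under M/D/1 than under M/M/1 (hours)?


ρ = 52.59/111.07 = 0.4735
Wq(M/M/1) = ρ/(μ−λ) = 0.4735/58.48 = 0.008097 hr
Wq(M/D/1) = ρ/(2(μ−λ)) = 0.004048 hr
Savings = 0.008097 − 0.004048 = 0.004048 hr

Final: 0.004048 hr


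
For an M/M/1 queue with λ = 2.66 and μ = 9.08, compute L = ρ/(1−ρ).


ρ = λ/μ = 2.66/9.08 = 0.2930
L = ρ/(1−ρ) = 0.2930/(1 − 0.2930) = 0.2930/0.7070 = 0.4143

Final: 0.4143


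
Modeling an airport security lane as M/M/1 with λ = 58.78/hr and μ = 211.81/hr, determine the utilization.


ρ = λ/μ = 58.78/211.81 = 0.2775

Final: 0.2775


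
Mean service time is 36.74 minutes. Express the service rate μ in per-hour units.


μ = 1/(service time) in consistent units.
1 hour = 60 min, so μ = 60/36.74 = 1.6331 per hour

Final: 1.6331 /hr


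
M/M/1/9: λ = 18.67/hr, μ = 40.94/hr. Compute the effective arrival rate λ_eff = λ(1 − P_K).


ρ = 0.4560; P_K = (1−ρ)ρ^9/(1−ρ^10) = 0.0004642
λ_eff = λ(1 − P_K) = 18.67·(1 − 0.0004642) = 18.67·0.999536 = 18.6613 /hr

Final: 18.6613 /hr


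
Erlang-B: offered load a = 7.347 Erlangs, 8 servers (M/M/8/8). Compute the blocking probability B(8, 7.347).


B(c,a) = (a^c/c!) / Σ_{k=0}^{c} a^k/k!
a^8/8! = 210.552206
Σ terms (k=0..8): 1.00000 + 7.34700 + 26.98920 + 66.09656 + 121.40286 + 178.38936 + 218.43777 + 229.26605 + 210.55221 = 1059.481015
B = 210.552206/1059.481015 = 0.198731

Final: 0.198731


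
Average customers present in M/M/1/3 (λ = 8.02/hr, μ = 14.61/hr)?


ρ = 8.02/14.61 = 0.5489
L = ρ[1 − (K+1)ρ^K + Kρ^(K+1)] / [(1−ρ)(1−ρ^(K+1))]
Numerator: 0.5489·(1 − 4·0.165414 + 3·0.090802) = 0.335265
Denominator: (0.4511)·(0.909198) = 0.410104
L = 0.335265/0.410104 = 0.8175

Final: 0.8175


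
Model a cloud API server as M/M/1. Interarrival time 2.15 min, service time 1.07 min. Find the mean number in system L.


λ = 60/2.15 = 27.9070 /hr
μ = 60/1.07 = 56.0748 /hr
ρ = λ/μ = 27.9070/56.0748 = 0.4977
L = ρ/(1−ρ) = 0.4977/0.5023 = 0.9907

Final: 0.9907


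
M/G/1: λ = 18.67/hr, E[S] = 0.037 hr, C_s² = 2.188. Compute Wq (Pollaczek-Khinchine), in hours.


ρ = λ·E[S] = 18.67·0.037 = 0.6908
E[S²] = E[S]²(1+C_s²) = 0.037²·(1+2.188) = 0.004364
Wq = λ·E[S²]/(2(1−ρ)) = 18.67·0.004364/(2·0.3092) = 0.13176 hr

Final: 0.13176 hr


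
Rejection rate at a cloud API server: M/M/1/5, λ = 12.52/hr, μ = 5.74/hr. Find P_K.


ρ = λ/μ = 12.52/5.74 = 2.1812
P_K = (1−ρ)ρ^K/(1−ρ^(K+1)) = (-1.1812·49.369893)/(1 − 107.684853)
= -58.314960/-106.684853 = 0.546610

Final: 0.546610


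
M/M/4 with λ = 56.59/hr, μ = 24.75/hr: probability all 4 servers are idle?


a = λ/μ = 56.59/24.75 = 2.2865; ρ = a/c = 0.5716
Σ_{k=0}^{3} a^k/k! (terms k=0..3) = 1.00000 + 2.28646 + 2.61396 + 1.99224 = 7.89267
Tail: a^4/(4!(1−ρ)) = 27.33115/(24·0.4284) = 2.65836
P₀ = 1/(7.89267 + 2.65836) = 1/10.55103 = 0.094778

Final: 0.094778


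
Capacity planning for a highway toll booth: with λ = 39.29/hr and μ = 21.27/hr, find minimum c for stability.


Stability requires cμ > λ ⇔ c > λ/μ.
λ/μ = 39.29/21.27 = 1.8472
Minimum integer c = ⌊1.8472⌋ + 1 = 2
Check: 2·21.27 = 42.54 > 39.29, while 1·21.27 = 21.27 ≤ 39.29

Final: 2 servers


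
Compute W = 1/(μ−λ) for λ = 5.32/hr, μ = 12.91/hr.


W = 1/(μ−λ) = 1/(12.91 − 5.32) = 1/7.59 = 0.1318 hr

Final: 0.1318 hr


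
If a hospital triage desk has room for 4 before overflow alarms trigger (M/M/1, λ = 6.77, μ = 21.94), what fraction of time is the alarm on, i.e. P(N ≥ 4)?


ρ = 6.77/21.94 = 0.3086
P(N ≥ n) = ρ^n = 0.3086^4 = 0.009066

Final: 0.009066


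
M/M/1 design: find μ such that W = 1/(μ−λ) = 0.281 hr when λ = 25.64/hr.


W = 1/(μ−λ) ⇒ μ − λ = 1/W = 1/0.281 = 3.5587
μ = λ + 1/W = 25.64 + 3.5587 = 29.1987 per hr

Final: 29.1987 /hr


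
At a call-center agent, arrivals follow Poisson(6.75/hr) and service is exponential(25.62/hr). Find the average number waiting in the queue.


ρ = 6.75/25.62 = 0.2635
Lq = ρ²/(1−ρ) = 0.06941/0.7365 = 0.09424

Final: 0.09424


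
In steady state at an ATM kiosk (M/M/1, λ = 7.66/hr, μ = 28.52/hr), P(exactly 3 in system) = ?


ρ = 7.66/28.52 = 0.2686
P_n = (1−ρ)·ρ^n = (1 − 0.2686)·0.2686^3 = 0.7314·0.019375 = 0.014171

Final: 0.014171


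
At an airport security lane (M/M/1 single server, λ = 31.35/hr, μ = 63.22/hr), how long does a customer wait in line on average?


ρ = 31.35/63.22 = 0.4959
Wq = ρ/(μ−λ) = 0.4959/(63.22 − 31.35) = 0.4959/31.87 = 0.01556 hr

Final: 0.01556 hr


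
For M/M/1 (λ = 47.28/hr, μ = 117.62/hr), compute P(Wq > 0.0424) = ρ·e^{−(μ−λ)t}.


ρ = 47.28/117.62 = 0.4020
P(Wq > t) = ρ·e^{−(μ−λ)t} = 0.4020·e^{−2.9824}
= 0.4020·0.050670 = 0.020368

Final: 0.020368


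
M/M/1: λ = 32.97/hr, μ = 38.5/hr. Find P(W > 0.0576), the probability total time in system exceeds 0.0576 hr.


W ~ Exponential(μ−λ) for M/M/1.
μ − λ = 38.5 − 32.97 = 5.5300
P(W > t) = e^{−(μ−λ)t} = e^{−0.3185} = 0.727219

Final: 0.727219


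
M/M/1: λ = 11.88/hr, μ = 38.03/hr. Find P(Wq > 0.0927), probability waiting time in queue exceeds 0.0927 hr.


ρ = 11.88/38.03 = 0.3124
P(Wq > t) = ρ·e^{−(μ−λ)t} = 0.3124·e^{−2.4241}
= 0.3124·0.088557 = 0.027664

Final: 0.027664


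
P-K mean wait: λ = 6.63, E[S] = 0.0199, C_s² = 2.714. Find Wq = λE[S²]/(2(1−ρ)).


ρ = λ·E[S] = 6.63·0.0199 = 0.1319
E[S²] = E[S]²(1+C_s²) = 0.0199²·(1+2.714) = 0.001471
Wq = λ·E[S²]/(2(1−ρ)) = 6.63·0.001471/(2·0.8681) = 0.005617 hr

Final: 0.005617 hr


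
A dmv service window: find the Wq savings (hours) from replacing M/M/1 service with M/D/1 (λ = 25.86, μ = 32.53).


ρ = 25.86/32.53 = 0.7950
Wq(M/M/1) = ρ/(μ−λ) = 0.7950/6.67 = 0.11918 hr
Wq(M/D/1) = ρ/(2(μ−λ)) = 0.05959 hr
Savings = 0.11918 − 0.05959 = 0.05959 hr

Final: 0.05959 hr


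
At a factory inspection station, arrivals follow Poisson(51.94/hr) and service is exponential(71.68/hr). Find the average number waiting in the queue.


ρ = 51.94/71.68 = 0.7246
Lq = ρ²/(1−ρ) = 0.5251/0.2754 = 1.9066

Final: 1.9066


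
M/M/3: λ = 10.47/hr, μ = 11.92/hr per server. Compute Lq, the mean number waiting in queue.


a = λ/μ = 0.8784; ρ = a/3 = 0.2928
P₀ = 0.412573
Lq = P₀·a^c·ρ / (c!·(1−ρ)²) = 0.412573·0.67766·0.2928/(6·0.50015)
= 0.02728

Final: 0.02728


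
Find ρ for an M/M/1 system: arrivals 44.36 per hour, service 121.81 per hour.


ρ = λ/μ = 44.36/121.81 = 0.3642

Final: 0.3642


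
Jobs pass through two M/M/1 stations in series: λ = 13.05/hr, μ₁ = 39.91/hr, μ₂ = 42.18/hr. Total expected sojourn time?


Each node sees arrival rate λ = 13.05/hr (tandem ⇒ throughput preserved).
W₁ = 1/(μ₁−λ) = 1/(39.91−13.05) = 0.03723 hr
W₂ = 1/(μ₂−λ) = 1/(42.18−13.05) = 0.03433 hr
W_total = W₁ + W₂ = 0.03723 + 0.03433 = 0.07156 hr

Final: 0.07156 hr


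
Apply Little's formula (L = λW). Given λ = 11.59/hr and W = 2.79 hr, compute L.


L = λW = 11.59·2.79 = 32.3361

Final: 32.3361


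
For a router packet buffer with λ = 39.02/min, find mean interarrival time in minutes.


Mean interarrival time = 1/λ = 1/39.02 minute = 0.02563 minute
In minutes: 0.02563 × 1 = 0.02563 min

Final: 0.02563 min


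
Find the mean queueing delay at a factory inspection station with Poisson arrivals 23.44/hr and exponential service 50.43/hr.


ρ = 23.44/50.43 = 0.4648
Wq = ρ/(μ−λ) = 0.4648/(50.43 − 23.44) = 0.4648/26.99 = 0.01722 hr

Final: 0.01722 hr


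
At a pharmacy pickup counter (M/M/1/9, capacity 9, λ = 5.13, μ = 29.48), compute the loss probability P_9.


ρ = λ/μ = 5.13/29.48 = 0.1740
P_K = (1−ρ)ρ^K/(1−ρ^(K+1)) = (0.8260·0.0000001463)/(1 − 0.00000002546)
= 0.0000001209/1.000000 = 0.0000001209

Final: 0.0000001209


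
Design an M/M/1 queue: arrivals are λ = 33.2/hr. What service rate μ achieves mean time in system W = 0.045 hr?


W = 1/(μ−λ) ⇒ μ − λ = 1/W = 1/0.045 = 22.2222
μ = λ + 1/W = 33.2 + 22.2222 = 55.4222 per hr

Final: 55.4222 /hr


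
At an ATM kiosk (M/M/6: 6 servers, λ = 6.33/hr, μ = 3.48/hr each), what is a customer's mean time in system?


a = 1.8190; ρ = 0.3032; P₀ = 0.162059
Lq = P₀·a^c·ρ/(c!(1−ρ)²) = 0.005090
Wq = Lq/λ = 0.005090/6.33 = 0.0008041 hr
W = Wq + 1/μ = 0.0008041 + 0.28736 = 0.28816 hr

Final: 0.28816 hr


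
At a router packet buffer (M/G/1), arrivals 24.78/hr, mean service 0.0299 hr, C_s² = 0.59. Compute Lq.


ρ = λ·E[S] = 24.78·0.0299 = 0.7409
Lq = ρ²(1+C_s²)/(2(1−ρ)) = 0.5490·(1+0.59)/(2·0.2591)
= 0.5490·1.5900/0.5182 = 1.68454

Final: 1.68454


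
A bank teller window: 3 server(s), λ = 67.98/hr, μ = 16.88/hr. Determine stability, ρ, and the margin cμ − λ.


Total capacity cμ = 3·16.88 = 50.64/hr
ρ = λ/(cμ) = 67.98/50.64 = 1.3424
Stable ⇔ ρ < 1: NO
Spare capacity = cμ − λ = 50.64 − 67.98 = -17.34/hr

Final: ρ = 1.3424; unstable; margin = -17.34/hr


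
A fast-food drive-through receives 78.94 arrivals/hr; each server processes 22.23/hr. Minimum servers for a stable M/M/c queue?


Stability requires cμ > λ ⇔ c > λ/μ.
λ/μ = 78.94/22.23 = 3.5511
Minimum integer c = ⌊3.5511⌋ + 1 = 4
Check: 4·22.23 = 88.92 > 78.94, while 3·22.23 = 66.69 ≤ 78.94

Final: 4 servers


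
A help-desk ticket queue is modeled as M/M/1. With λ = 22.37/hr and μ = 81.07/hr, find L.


ρ = λ/μ = 22.37/81.07 = 0.2759
L = ρ/(1−ρ) = 0.2759/(1 − 0.2759) = 0.2759/0.7241 = 0.3811

Final: 0.3811


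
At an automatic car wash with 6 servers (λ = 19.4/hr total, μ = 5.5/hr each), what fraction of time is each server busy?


ρ = λ/(cμ) = 19.4/(6·5.5) = 19.4/33.00 = 0.5879

Final: 0.5879


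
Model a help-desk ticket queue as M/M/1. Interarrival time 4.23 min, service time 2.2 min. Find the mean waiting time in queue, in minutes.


λ = 60/4.23 = 14.1844 /hr
μ = 60/2.2 = 27.2727 /hr
ρ = λ/μ = 14.1844/27.2727 = 0.5201
Wq = ρ/(μ−λ) = 0.5201/(27.2727−14.1844) = 0.03974 hr
In minutes: 0.03974·60 = 2.384 min

Final: 2.384 min


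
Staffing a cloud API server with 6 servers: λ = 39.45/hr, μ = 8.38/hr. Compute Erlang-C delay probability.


a = λ/μ = 4.7076; ρ = a/6 = 0.7846
P₀ = 0.006940 (from M/M/c formula)
C(c,a) = [a^c/(c!(1−ρ))]·P₀ = [10884.73684/(720·0.2154)]·0.006940
= 70.18628·0.006940 = 0.487082

Final: 0.487082


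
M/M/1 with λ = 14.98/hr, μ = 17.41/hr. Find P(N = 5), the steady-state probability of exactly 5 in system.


ρ = 14.98/17.41 = 0.8604
P_n = (1−ρ)·ρ^n = (1 − 0.8604)·0.8604^5 = 0.1396·0.471591 = 0.065822

Final: 0.065822


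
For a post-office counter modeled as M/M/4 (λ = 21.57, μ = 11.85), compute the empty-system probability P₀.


a = λ/μ = 21.57/11.85 = 1.8203; ρ = a/c = 0.4551
Σ_{k=0}^{3} a^k/k! (terms k=0..3) = 1.00000 + 1.82025 + 1.65666 + 1.00518 = 5.48209
Tail: a^4/(4!(1−ρ)) = 10.97810/(24·0.5449) = 0.83940
P₀ = 1/(5.48209 + 0.83940) = 1/6.32150 = 0.158190

Final: 0.158190


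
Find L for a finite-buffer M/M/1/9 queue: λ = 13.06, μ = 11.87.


ρ = 13.06/11.87 = 1.1003
L = ρ[1 − (K+1)ρ^K + Kρ^(K+1)] / [(1−ρ)(1−ρ^(K+1))]
Numerator: 1.1003·(1 − 10·2.362828 + 9·2.599708) = 0.846195
Denominator: (-0.1003)·(-1.599708) = 0.160375
L = 0.846195/0.160375 = 5.2764

Final: 5.2764


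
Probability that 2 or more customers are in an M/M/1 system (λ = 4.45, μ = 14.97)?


ρ = 4.45/14.97 = 0.2973
P(N ≥ n) = ρ^n = 0.2973^2 = 0.088364

Final: 0.088364


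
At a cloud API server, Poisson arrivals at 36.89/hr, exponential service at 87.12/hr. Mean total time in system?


W = 1/(μ−λ) = 1/(87.12 − 36.89) = 1/50.23 = 0.01991 hr

Final: 0.01991 hr


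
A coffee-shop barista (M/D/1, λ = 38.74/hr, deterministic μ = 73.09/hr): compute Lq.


ρ = 38.74/73.09 = 0.5300
M/D/1: Lq = ρ²/(2(1−ρ)) = 0.2809/(2·0.4700) = 0.29889

Final: 0.29889


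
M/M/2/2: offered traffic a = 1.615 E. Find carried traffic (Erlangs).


B(2,1.615) = 0.332757 (Erlang-B)
Carried load = a(1 − B) = 1.615·(1 − 0.332757) = 1.615·0.667243 = 1.0776 E

Final: 1.0776 Erlangs


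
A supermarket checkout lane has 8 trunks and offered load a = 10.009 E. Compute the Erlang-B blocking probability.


B(c,a) = (a^c/c!) / Σ_{k=0}^{c} a^k/k!
a^8/8! = 2498.072224
Σ terms (k=0..8): 1.00000 + 10.00900 + 50.09004 + 167.11707 + 418.16869 + 837.09009 + 1396.40578 + 1996.66078 + 2498.07222 = 7374.613688
B = 2498.072224/7374.613688 = 0.338739

Final: 0.338739


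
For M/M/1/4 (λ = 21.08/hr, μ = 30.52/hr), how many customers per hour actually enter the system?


ρ = 0.6907; P_K = (1−ρ)ρ^4/(1−ρ^5) = 0.083522
λ_eff = λ(1 − P_K) = 21.08·(1 − 0.083522) = 21.08·0.916478 = 19.3193 /hr

Final: 19.3193 /hr


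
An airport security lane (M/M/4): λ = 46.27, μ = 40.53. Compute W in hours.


a = 1.1416; ρ = 0.2854; P₀ = 0.318441
Lq = P₀·a^c·ρ/(c!(1−ρ)²) = 0.01260
Wq = Lq/λ = 0.01260/46.27 = 0.0002722 hr
W = Wq + 1/μ = 0.0002722 + 0.02467 = 0.02495 hr

Final: 0.02495 hr


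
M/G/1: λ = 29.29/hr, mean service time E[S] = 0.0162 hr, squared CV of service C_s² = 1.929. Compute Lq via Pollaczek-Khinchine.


ρ = λ·E[S] = 29.29·0.0162 = 0.4745
Lq = ρ²(1+C_s²)/(2(1−ρ)) = 0.2251·(1+1.929)/(2·0.5255)
= 0.2251·2.9290/1.0510 = 0.62746

Final: 0.62746


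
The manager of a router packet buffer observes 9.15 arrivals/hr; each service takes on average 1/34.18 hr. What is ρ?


ρ = λ/μ = 9.15/34.18 = 0.2677

Final: 0.2677


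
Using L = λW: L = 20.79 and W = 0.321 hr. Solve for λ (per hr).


λ = L/W = 20.79/0.321 = 64.7664 /hr

Final: 64.7664 /hr


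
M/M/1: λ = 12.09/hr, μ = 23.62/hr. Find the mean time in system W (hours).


W = 1/(μ−λ) = 1/(23.62 − 12.09) = 1/11.53 = 0.08673 hr

Final: 0.08673 hr


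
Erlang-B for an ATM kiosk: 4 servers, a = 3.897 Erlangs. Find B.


B(c,a) = (a^c/c!) / Σ_{k=0}^{c} a^k/k!
a^4/4! = 9.609712
Σ terms (k=0..4): 1.00000 + 3.89700 + 7.59330 + 9.86370 + 9.60971 = 31.963719
B = 9.609712/31.963719 = 0.300644

Final: 0.300644


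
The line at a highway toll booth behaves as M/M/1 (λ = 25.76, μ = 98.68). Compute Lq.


ρ = 25.76/98.68 = 0.2610
Lq = ρ²/(1−ρ) = 0.06814/0.7390 = 0.09222

Final: 0.09222


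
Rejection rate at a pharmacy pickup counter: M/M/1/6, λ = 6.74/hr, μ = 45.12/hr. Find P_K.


ρ = λ/μ = 6.74/45.12 = 0.1494
P_K = (1−ρ)ρ^K/(1−ρ^(K+1)) = (0.8506·0.00001111)/(1 − 0.000001660)
= 0.000009451/0.999998 = 0.000009451

Final: 0.000009451


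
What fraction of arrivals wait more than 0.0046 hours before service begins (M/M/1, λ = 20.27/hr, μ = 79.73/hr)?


ρ = 20.27/79.73 = 0.2542
P(Wq > t) = ρ·e^{−(μ−λ)t} = 0.2542·e^{−0.2735}
= 0.2542·0.760700 = 0.193395

Final: 0.193395


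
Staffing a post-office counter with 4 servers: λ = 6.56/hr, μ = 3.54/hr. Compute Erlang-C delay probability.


a = λ/μ = 1.8531; ρ = a/4 = 0.4633
P₀ = 0.152761 (from M/M/c formula)
C(c,a) = [a^c/(c!(1−ρ))]·P₀ = [11.79240/(24·0.5367)]·0.152761
= 0.91546·0.152761 = 0.139847

Final: 0.139847


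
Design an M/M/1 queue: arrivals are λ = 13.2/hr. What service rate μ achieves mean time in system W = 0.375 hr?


W = 1/(μ−λ) ⇒ μ − λ = 1/W = 1/0.375 = 2.6667
μ = λ + 1/W = 13.2 + 2.6667 = 15.8667 per hr

Final: 15.8667 /hr


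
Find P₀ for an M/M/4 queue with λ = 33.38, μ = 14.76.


a = λ/μ = 33.38/14.76 = 2.2615; ρ = a/c = 0.5654
Σ_{k=0}^{3} a^k/k! (terms k=0..3) = 1.00000 + 2.26152 + 2.55723 + 1.92774 = 7.74649
Tail: a^4/(4!(1−ρ)) = 26.15772/(24·0.4346) = 2.50772
P₀ = 1/(7.74649 + 2.50772) = 1/10.25421 = 0.097521

Final: 0.097521


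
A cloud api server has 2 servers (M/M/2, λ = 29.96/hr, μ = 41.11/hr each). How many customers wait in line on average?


a = λ/μ = 0.7288; ρ = a/2 = 0.3644
P₀ = 0.465858
Lq = P₀·a^c·ρ / (c!·(1−ρ)²) = 0.465858·0.53112·0.3644/(2·0.40400)
= 0.11158

Final: 0.11158


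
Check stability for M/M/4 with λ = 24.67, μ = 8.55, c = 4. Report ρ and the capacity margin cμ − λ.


Total capacity cμ = 4·8.55 = 34.20/hr
ρ = λ/(cμ) = 24.67/34.20 = 0.7213
Stable ⇔ ρ < 1: YES
Spare capacity = cμ − λ = 34.20 − 24.67 = 9.53/hr

Final: ρ = 0.7213; stable; margin = 9.53/hr


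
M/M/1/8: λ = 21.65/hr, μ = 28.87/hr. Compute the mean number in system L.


ρ = 21.65/28.87 = 0.7499
L = ρ[1 − (K+1)ρ^K + Kρ^(K+1)] / [(1−ρ)(1−ρ^(K+1))]
Numerator: 0.7499·(1 − 9·0.100020 + 8·0.075007) = 0.524841
Denominator: (0.2501)·(0.924993) = 0.231328
L = 0.524841/0.231328 = 2.2688

Final: 2.2688


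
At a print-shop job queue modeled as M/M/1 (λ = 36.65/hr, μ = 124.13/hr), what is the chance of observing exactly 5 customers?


ρ = 36.65/124.13 = 0.2953
P_n = (1−ρ)·ρ^n = (1 − 0.2953)·0.2953^5 = 0.7047·0.002244 = 0.001581

Final: 0.001581


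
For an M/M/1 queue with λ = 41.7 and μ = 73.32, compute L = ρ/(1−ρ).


ρ = λ/μ = 41.7/73.32 = 0.5687
L = ρ/(1−ρ) = 0.5687/(1 − 0.5687) = 0.5687/0.4313 = 1.3188

Final: 1.3188


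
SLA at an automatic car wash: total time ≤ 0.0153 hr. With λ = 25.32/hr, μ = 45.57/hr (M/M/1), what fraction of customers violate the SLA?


W ~ Exponential(μ−λ) for M/M/1.
μ − λ = 45.57 − 25.32 = 20.2500
P(W > t) = e^{−(μ−λ)t} = e^{−0.3098} = 0.733575

Final: 0.733575


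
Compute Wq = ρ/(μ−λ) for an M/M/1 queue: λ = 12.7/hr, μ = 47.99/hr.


ρ = 12.7/47.99 = 0.2646
Wq = ρ/(μ−λ) = 0.2646/(47.99 − 12.7) = 0.2646/35.29 = 0.007499 hr

Final: 0.007499 hr


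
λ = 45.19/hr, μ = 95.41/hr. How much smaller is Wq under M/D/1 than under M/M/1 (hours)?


ρ = 45.19/95.41 = 0.4736
Wq(M/M/1) = ρ/(μ−λ) = 0.4736/50.22 = 0.009431 hr
Wq(M/D/1) = ρ/(2(μ−λ)) = 0.004716 hr
Savings = 0.009431 − 0.004716 = 0.004716 hr

Final: 0.004716 hr


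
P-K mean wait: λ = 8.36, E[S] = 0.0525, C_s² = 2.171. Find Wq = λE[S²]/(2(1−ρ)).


ρ = λ·E[S] = 8.36·0.0525 = 0.4389
E[S²] = E[S]²(1+C_s²) = 0.0525²·(1+2.171) = 0.008740
Wq = λ·E[S²]/(2(1−ρ)) = 8.36·0.008740/(2·0.5611) = 0.06511 hr

Final: 0.06511 hr


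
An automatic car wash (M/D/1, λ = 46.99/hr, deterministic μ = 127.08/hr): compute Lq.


ρ = 46.99/127.08 = 0.3698
M/D/1: Lq = ρ²/(2(1−ρ)) = 0.1367/(2·0.6302) = 0.10847

Final: 0.10847


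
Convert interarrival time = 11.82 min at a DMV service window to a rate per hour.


λ = 1/(interarrival time) in consistent units.
1 hour = 60 min, so λ = 60/11.82 = 5.0761 per hour

Final: 5.0761 /hr


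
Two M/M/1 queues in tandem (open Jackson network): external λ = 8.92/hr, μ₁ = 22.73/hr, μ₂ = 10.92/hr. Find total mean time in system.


Each node sees arrival rate λ = 8.92/hr (tandem ⇒ throughput preserved).
W₁ = 1/(μ₁−λ) = 1/(22.73−8.92) = 0.07241 hr
W₂ = 1/(μ₂−λ) = 1/(10.92−8.92) = 0.50000 hr
W_total = W₁ + W₂ = 0.07241 + 0.50000 = 0.57241 hr

Final: 0.57241 hr


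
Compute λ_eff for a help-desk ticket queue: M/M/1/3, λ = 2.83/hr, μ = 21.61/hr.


ρ = 0.1310; P_K = (1−ρ)ρ^3/(1−ρ^4) = 0.001952
λ_eff = λ(1 − P_K) = 2.83·(1 − 0.001952) = 2.83·0.998048 = 2.8245 /hr

Final: 2.8245 /hr


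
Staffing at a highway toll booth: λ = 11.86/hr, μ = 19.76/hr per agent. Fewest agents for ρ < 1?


Stability requires cμ > λ ⇔ c > λ/μ.
λ/μ = 11.86/19.76 = 0.6002
Minimum integer c = ⌊0.6002⌋ + 1 = 1
Check: 1·19.76 = 19.76 > 11.86, while 0·19.76 = 0.00 ≤ 11.86

Final: 1 servers


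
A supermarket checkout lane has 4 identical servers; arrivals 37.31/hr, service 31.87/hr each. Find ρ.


ρ = λ/(cμ) = 37.31/(4·31.87) = 37.31/127.48 = 0.2927

Final: 0.2927


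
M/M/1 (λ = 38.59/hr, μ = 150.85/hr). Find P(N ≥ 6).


ρ = 38.59/150.85 = 0.2558
P(N ≥ n) = ρ^n = 0.2558^6 = 0.0002803

Final: 0.0002803


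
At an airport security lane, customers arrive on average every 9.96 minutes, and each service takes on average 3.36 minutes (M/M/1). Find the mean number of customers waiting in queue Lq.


λ = 60/9.96 = 6.0241 /hr
μ = 60/3.36 = 17.8571 /hr
ρ = λ/μ = 6.0241/17.8571 = 0.3373
Lq = ρ²/(1−ρ) = 0.1138/0.6627 = 0.1717

Final: 0.1717


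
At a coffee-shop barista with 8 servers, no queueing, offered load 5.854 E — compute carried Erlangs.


B(8,5.854) = 0.113832 (Erlang-B)
Carried load = a(1 − B) = 5.854·(1 − 0.113832) = 5.854·0.886168 = 5.1876 E

Final: 5.1876 Erlangs


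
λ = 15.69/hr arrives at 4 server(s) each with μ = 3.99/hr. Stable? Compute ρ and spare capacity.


Total capacity cμ = 4·3.99 = 15.96/hr
ρ = λ/(cμ) = 15.69/15.96 = 0.9831
Stable ⇔ ρ < 1: YES
Spare capacity = cμ − λ = 15.96 − 15.69 = 0.27/hr

Final: ρ = 0.9831; stable; margin = 0.27/hr


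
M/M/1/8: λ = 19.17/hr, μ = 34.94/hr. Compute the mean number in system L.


ρ = 19.17/34.94 = 0.5487
L = ρ[1 − (K+1)ρ^K + Kρ^(K+1)] / [(1−ρ)(1−ρ^(K+1))]
Numerator: 0.5487·(1 − 9·0.008211 + 8·0.004505) = 0.527883
Denominator: (0.4513)·(0.995495) = 0.449312
L = 0.527883/0.449312 = 1.1749

Final: 1.1749


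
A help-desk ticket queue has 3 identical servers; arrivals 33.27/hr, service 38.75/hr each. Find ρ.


ρ = λ/(cμ) = 33.27/(3·38.75) = 33.27/116.25 = 0.2862

Final: 0.2862


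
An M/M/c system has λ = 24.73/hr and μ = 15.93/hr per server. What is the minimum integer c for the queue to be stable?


Stability requires cμ > λ ⇔ c > λ/μ.
λ/μ = 24.73/15.93 = 1.5524
Minimum integer c = ⌊1.5524⌋ + 1 = 2
Check: 2·15.93 = 31.86 > 24.73, while 1·15.93 = 15.93 ≤ 24.73

Final: 2 servers


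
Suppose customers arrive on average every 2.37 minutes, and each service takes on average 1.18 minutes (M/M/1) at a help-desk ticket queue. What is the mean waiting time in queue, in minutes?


λ = 60/2.37 = 25.3165 /hr
μ = 60/1.18 = 50.8475 /hr
ρ = λ/μ = 25.3165/50.8475 = 0.4979
Wq = ρ/(μ−λ) = 0.4979/(50.8475−25.3165) = 0.01950 hr
In minutes: 0.01950·60 = 1.170 min

Final: 1.170 min


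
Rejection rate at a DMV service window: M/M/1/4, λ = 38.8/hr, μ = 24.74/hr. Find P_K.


ρ = λ/μ = 38.8/24.74 = 1.5683
P_K = (1−ρ)ρ^K/(1−ρ^(K+1)) = (-0.5683·6.049620)/(1 − 9.487683)
= -3.438062/-8.487683 = 0.405065

Final: 0.405065


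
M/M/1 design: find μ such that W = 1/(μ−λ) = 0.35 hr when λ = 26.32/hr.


W = 1/(μ−λ) ⇒ μ − λ = 1/W = 1/0.35 = 2.8571
μ = λ + 1/W = 26.32 + 2.8571 = 29.1771 per hr

Final: 29.1771 /hr


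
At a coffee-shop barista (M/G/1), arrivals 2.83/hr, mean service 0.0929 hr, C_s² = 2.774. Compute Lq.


ρ = λ·E[S] = 2.83·0.0929 = 0.2629
Lq = ρ²(1+C_s²)/(2(1−ρ)) = 0.06912·(1+2.774)/(2·0.7371)
= 0.06912·3.7740/1.4742 = 0.17695

Final: 0.17695


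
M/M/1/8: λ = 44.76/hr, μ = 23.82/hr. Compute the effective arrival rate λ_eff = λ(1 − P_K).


ρ = 1.8791; P_K = (1−ρ)ρ^8/(1−ρ^9) = 0.469436
λ_eff = λ(1 − P_K) = 44.76·(1 − 0.469436) = 44.76·0.530564 = 23.7481 /hr

Final: 23.7481 /hr


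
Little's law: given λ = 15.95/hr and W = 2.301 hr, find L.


L = λW = 15.95·2.301 = 36.7009

Final: 36.7009


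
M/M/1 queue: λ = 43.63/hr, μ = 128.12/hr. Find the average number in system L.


ρ = λ/μ = 43.63/128.12 = 0.3405
L = ρ/(1−ρ) = 0.3405/(1 − 0.3405) = 0.3405/0.6595 = 0.5164

Final: 0.5164


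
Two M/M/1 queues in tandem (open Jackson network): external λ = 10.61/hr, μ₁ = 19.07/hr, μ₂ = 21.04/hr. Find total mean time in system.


Each node sees arrival rate λ = 10.61/hr (tandem ⇒ throughput preserved).
W₁ = 1/(μ₁−λ) = 1/(19.07−10.61) = 0.11820 hr
W₂ = 1/(μ₂−λ) = 1/(21.04−10.61) = 0.09588 hr
W_total = W₁ + W₂ = 0.11820 + 0.09588 = 0.21408 hr

Final: 0.21408 hr


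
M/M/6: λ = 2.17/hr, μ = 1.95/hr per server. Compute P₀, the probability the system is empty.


a = λ/μ = 2.17/1.95 = 1.1128; ρ = a/c = 0.1855
Σ_{k=0}^{5} a^k/k! (terms k=0..5) = 1.00000 + 1.11282 + 0.61918 + 0.22968 + 0.06390 + 0.01422 = 3.03981
Tail: a^6/(6!(1−ρ)) = 1.89911/(720·0.8145) = 0.003238
P₀ = 1/(3.03981 + 0.003238) = 1/3.04304 = 0.328618

Final: 0.328618


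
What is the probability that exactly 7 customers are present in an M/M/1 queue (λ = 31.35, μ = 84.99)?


ρ = 31.35/84.99 = 0.3689
P_n = (1−ρ)·ρ^n = (1 − 0.3689)·0.3689^7 = 0.6311·0.0009292 = 0.0005864

Final: 0.0005864


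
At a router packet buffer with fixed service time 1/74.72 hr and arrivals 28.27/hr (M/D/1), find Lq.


ρ = 28.27/74.72 = 0.3783
M/D/1: Lq = ρ²/(2(1−ρ)) = 0.1431/(2·0.6217) = 0.11513

Final: 0.11513


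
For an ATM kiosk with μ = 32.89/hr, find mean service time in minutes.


Mean service time = 1/μ = 1/32.89 hour = 0.03040 hour
In minutes: 0.03040 × 60 = 1.8243 min

Final: 1.8243 min


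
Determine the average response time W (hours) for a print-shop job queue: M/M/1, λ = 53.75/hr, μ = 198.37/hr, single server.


W = 1/(μ−λ) = 1/(198.37 − 53.75) = 1/144.62 = 0.006915 hr

Final: 0.006915 hr


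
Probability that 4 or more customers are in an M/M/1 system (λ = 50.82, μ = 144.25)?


ρ = 50.82/144.25 = 0.3523
P(N ≥ n) = ρ^n = 0.3523^4 = 0.015405

Final: 0.015405


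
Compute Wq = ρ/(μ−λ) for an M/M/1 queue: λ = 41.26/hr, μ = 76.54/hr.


ρ = 41.26/76.54 = 0.5391
Wq = ρ/(μ−λ) = 0.5391/(76.54 − 41.26) = 0.5391/35.28 = 0.01528 hr

Final: 0.01528 hr


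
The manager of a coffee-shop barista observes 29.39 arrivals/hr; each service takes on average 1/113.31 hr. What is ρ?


ρ = λ/μ = 29.39/113.31 = 0.2594

Final: 0.2594


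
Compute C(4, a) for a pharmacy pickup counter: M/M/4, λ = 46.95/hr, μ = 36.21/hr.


a = λ/μ = 1.2966; ρ = a/4 = 0.3242
P₀ = 0.272128 (from M/M/c formula)
C(c,a) = [a^c/(c!(1−ρ))]·P₀ = [2.82637/(24·0.6758)]·0.272128
= 0.17425·0.272128 = 0.047418

Final: 0.047418


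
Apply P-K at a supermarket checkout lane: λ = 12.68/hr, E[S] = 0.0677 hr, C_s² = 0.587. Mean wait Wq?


ρ = λ·E[S] = 12.68·0.0677 = 0.8584
E[S²] = E[S]²(1+C_s²) = 0.0677²·(1+0.587) = 0.007274
Wq = λ·E[S²]/(2(1−ρ)) = 12.68·0.007274/(2·0.1416) = 0.32575 hr

Final: 0.32575 hr


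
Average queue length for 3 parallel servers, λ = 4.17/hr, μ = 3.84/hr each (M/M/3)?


a = λ/μ = 1.0859; ρ = a/3 = 0.3620
P₀ = 0.332216
Lq = P₀·a^c·ρ / (c!·(1−ρ)²) = 0.332216·1.28060·0.3620/(6·0.40707)
= 0.06305

Final: 0.06305


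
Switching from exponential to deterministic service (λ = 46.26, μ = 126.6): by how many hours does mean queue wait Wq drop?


ρ = 46.26/126.6 = 0.3654
Wq(M/M/1) = ρ/(μ−λ) = 0.3654/80.34 = 0.004548 hr
Wq(M/D/1) = ρ/(2(μ−λ)) = 0.002274 hr
Savings = 0.004548 − 0.002274 = 0.002274 hr

Final: 0.002274 hr


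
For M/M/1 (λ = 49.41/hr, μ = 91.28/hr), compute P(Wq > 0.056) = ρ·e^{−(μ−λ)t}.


ρ = 49.41/91.28 = 0.5413
P(Wq > t) = ρ·e^{−(μ−λ)t} = 0.5413·e^{−2.3447}
= 0.5413·0.095874 = 0.051897

Final: 0.051897


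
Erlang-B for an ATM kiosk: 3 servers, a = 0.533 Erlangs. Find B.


B(c,a) = (a^c/c!) / Σ_{k=0}^{c} a^k/k!
a^3/3! = 0.025237
Σ terms (k=0..3): 1.00000 + 0.53300 + 0.14204 + 0.02524 = 1.700281
B = 0.025237/1.700281 = 0.014843

Final: 0.014843


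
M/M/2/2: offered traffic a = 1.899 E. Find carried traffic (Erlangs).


B(2,1.899) = 0.383467 (Erlang-B)
Carried load = a(1 − B) = 1.899·(1 − 0.383467) = 1.899·0.616533 = 1.1708 E

Final: 1.1708 Erlangs


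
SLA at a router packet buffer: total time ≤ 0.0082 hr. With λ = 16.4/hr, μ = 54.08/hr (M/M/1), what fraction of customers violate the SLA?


W ~ Exponential(μ−λ) for M/M/1.
μ − λ = 54.08 − 16.4 = 37.6800
P(W > t) = e^{−(μ−λ)t} = e^{−0.3090} = 0.734198

Final: 0.734198


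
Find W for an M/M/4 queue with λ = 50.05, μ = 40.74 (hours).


a = 1.2285; ρ = 0.3071; P₀ = 0.291616
Lq = P₀·a^c·ρ/(c!(1−ρ)²) = 0.01771
Wq = Lq/λ = 0.01771/50.05 = 0.0003538 hr
W = Wq + 1/μ = 0.0003538 + 0.02455 = 0.02490 hr

Final: 0.02490 hr


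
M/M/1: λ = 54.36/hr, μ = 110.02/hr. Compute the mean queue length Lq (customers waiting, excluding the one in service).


ρ = 54.36/110.02 = 0.4941
Lq = ρ²/(1−ρ) = 0.2441/0.5059 = 0.4826

Final: 0.4826


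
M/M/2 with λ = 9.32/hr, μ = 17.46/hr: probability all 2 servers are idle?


a = λ/μ = 9.32/17.46 = 0.5338; ρ = a/c = 0.2669
Σ_{k=0}^{1} a^k/k! (terms k=0..1) = 1.00000 + 0.53379 = 1.53379
Tail: a^2/(2!(1−ρ)) = 0.28493/(2·0.7331) = 0.19433
P₀ = 1/(1.53379 + 0.19433) = 1/1.72812 = 0.578662

Final: 0.578662


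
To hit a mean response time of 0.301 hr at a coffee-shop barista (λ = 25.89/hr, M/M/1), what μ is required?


W = 1/(μ−λ) ⇒ μ − λ = 1/W = 1/0.301 = 3.3223
μ = λ + 1/W = 25.89 + 3.3223 = 29.2123 per hr

Final: 29.2123 /hr


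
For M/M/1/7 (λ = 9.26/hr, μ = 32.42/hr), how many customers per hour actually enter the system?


ρ = 0.2856; P_K = (1−ρ)ρ^7/(1−ρ^8) = 0.0001108
λ_eff = λ(1 − P_K) = 9.26·(1 − 0.0001108) = 9.26·0.999889 = 9.2590 /hr

Final: 9.2590 /hr


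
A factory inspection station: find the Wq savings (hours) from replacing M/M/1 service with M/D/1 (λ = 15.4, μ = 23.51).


ρ = 15.4/23.51 = 0.6550
Wq(M/M/1) = ρ/(μ−λ) = 0.6550/8.11 = 0.08077 hr
Wq(M/D/1) = ρ/(2(μ−λ)) = 0.04038 hr
Savings = 0.08077 − 0.04038 = 0.04038 hr

Final: 0.04038 hr


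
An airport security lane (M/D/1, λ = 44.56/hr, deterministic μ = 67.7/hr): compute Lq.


ρ = 44.56/67.7 = 0.6582
M/D/1: Lq = ρ²/(2(1−ρ)) = 0.4332/(2·0.3418) = 0.63374

Final: 0.63374


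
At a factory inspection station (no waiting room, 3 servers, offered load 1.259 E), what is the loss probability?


B(c,a) = (a^c/c!) / Σ_{k=0}^{c} a^k/k!
a^3/3! = 0.332603
Σ terms (k=0..3): 1.00000 + 1.25900 + 0.79254 + 0.33260 = 3.384143
B = 0.332603/3.384143 = 0.098283

Final: 0.098283


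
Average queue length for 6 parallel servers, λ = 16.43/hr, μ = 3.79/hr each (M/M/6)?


a = λ/μ = 4.3351; ρ = a/6 = 0.7225
P₀ = 0.011235
Lq = P₀·a^c·ρ / (c!·(1−ρ)²) = 0.011235·6637.27972·0.7225/(720·0.07700)
= 0.97187

Final: 0.97187


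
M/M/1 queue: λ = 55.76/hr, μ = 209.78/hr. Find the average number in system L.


ρ = λ/μ = 55.76/209.78 = 0.2658
L = ρ/(1−ρ) = 0.2658/(1 − 0.2658) = 0.2658/0.7342 = 0.3620

Final: 0.3620


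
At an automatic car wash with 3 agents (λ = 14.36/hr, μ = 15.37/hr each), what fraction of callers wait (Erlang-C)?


a = λ/μ = 0.9343; ρ = a/3 = 0.3114
P₀ = 0.389388 (from M/M/c formula)
C(c,a) = [a^c/(c!(1−ρ))]·P₀ = [0.81553/(6·0.6886)]·0.389388
= 0.19740·0.389388 = 0.076864

Final: 0.076864


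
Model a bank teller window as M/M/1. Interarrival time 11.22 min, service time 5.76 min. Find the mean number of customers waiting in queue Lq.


λ = 60/11.22 = 5.3476 /hr
μ = 60/5.76 = 10.4167 /hr
ρ = λ/μ = 5.3476/10.4167 = 0.5134
Lq = ρ²/(1−ρ) = 0.2635/0.4866 = 0.5416

Final: 0.5416


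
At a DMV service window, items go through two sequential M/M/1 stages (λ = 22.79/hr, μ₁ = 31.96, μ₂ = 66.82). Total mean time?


Each node sees arrival rate λ = 22.79/hr (tandem ⇒ throughput preserved).
W₁ = 1/(μ₁−λ) = 1/(31.96−22.79) = 0.10905 hr
W₂ = 1/(μ₂−λ) = 1/(66.82−22.79) = 0.02271 hr
W_total = W₁ + W₂ = 0.10905 + 0.02271 = 0.13176 hr

Final: 0.13176 hr


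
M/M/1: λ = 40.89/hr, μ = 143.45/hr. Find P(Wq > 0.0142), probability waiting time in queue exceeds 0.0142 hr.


ρ = 40.89/143.45 = 0.2850
P(Wq > t) = ρ·e^{−(μ−λ)t} = 0.2850·e^{−1.4564}
= 0.2850·0.233085 = 0.066440

Final: 0.066440


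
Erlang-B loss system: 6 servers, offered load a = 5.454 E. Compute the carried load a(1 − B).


B(6,5.454) = 0.225646 (Erlang-B)
Carried load = a(1 − B) = 5.454·(1 − 0.225646) = 5.454·0.774354 = 4.2233 E

Final: 4.2233 Erlangs


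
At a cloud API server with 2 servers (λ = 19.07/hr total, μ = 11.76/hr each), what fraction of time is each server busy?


ρ = λ/(cμ) = 19.07/(2·11.76) = 19.07/23.52 = 0.8108

Final: 0.8108


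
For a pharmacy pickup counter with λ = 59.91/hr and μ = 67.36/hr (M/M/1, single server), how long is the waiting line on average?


ρ = 59.91/67.36 = 0.8894
Lq = ρ²/(1−ρ) = 0.7910/0.1106 = 7.1522

Final: 7.1522


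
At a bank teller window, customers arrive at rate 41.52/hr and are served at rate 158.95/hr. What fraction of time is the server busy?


ρ = λ/μ = 41.52/158.95 = 0.2612

Final: 0.2612


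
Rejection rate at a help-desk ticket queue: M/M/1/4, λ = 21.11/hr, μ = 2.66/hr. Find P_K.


ρ = λ/μ = 21.11/2.66 = 7.9361
P_K = (1−ρ)ρ^K/(1−ρ^(K+1)) = (-6.9361·3966.672878)/(1 − 31479.873854)
= -27513.200976/-31478.873854 = 0.874021

Final: 0.874021


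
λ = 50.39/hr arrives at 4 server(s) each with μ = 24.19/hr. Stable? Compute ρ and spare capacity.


Total capacity cμ = 4·24.19 = 96.76/hr
ρ = λ/(cμ) = 50.39/96.76 = 0.5208
Stable ⇔ ρ < 1: YES
Spare capacity = cμ − λ = 96.76 − 50.39 = 46.37/hr

Final: ρ = 0.5208; stable; margin = 46.37/hr


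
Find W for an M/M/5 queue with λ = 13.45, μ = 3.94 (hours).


a = 3.4137; ρ = 0.6827; P₀ = 0.028814
Lq = P₀·a^c·ρ/(c!(1−ρ)²) = 0.75505
Wq = Lq/λ = 0.75505/13.45 = 0.05614 hr
W = Wq + 1/μ = 0.05614 + 0.25381 = 0.30994 hr

Final: 0.30994 hr


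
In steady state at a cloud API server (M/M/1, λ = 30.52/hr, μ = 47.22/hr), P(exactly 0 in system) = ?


ρ = 30.52/47.22 = 0.6463
P_n = (1−ρ)·ρ^n = (1 − 0.6463)·0.6463^0 = 0.3537·1.000000 = 0.353664

Final: 0.353664


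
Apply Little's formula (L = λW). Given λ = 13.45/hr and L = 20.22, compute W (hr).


W = L/λ = 20.22/13.45 = 1.5033 hr

Final: 1.5033 hr


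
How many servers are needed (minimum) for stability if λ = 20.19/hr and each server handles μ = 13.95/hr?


Stability requires cμ > λ ⇔ c > λ/μ.
λ/μ = 20.19/13.95 = 1.4473
Minimum integer c = ⌊1.4473⌋ + 1 = 2
Check: 2·13.95 = 27.90 > 20.19, while 1·13.95 = 13.95 ≤ 20.19

Final: 2 servers


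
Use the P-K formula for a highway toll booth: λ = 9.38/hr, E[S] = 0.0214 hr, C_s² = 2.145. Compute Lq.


ρ = λ·E[S] = 9.38·0.0214 = 0.2007
Lq = ρ²(1+C_s²)/(2(1−ρ)) = 0.04029·(1+2.145)/(2·0.7993)
= 0.04029·3.1450/1.5985 = 0.07927

Final: 0.07927


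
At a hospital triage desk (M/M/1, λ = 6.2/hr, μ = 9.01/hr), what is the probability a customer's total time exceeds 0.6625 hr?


W ~ Exponential(μ−λ) for M/M/1.
μ − λ = 9.01 − 6.2 = 2.8100
P(W > t) = e^{−(μ−λ)t} = e^{−1.8616} = 0.155420

Final: 0.155420


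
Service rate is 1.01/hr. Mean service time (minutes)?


Mean service time = 1/μ = 1/1.01 hour = 0.99010 hour
In minutes: 0.99010 × 60 = 59.4059 min

Final: 59.4059 min


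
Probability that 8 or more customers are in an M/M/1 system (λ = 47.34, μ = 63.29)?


ρ = 47.34/63.29 = 0.7480
P(N ≥ n) = ρ^n = 0.7480^8 = 0.097982

Final: 0.097982


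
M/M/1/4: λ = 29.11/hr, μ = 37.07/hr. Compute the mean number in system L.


ρ = 29.11/37.07 = 0.7853
L = ρ[1 − (K+1)ρ^K + Kρ^(K+1)] / [(1−ρ)(1−ρ^(K+1))]
Numerator: 0.7853·(1 − 5·0.380258 + 4·0.298606) = 0.230188
Denominator: (0.2147)·(0.701394) = 0.150610
L = 0.230188/0.150610 = 1.5284

Final: 1.5284


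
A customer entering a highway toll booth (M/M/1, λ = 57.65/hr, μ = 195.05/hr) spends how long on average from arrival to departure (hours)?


W = 1/(μ−λ) = 1/(195.05 − 57.65) = 1/137.40 = 0.007278 hr

Final: 0.007278 hr


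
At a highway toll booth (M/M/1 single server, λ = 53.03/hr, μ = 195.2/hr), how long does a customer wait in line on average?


ρ = 53.03/195.2 = 0.2717
Wq = ρ/(μ−λ) = 0.2717/(195.2 − 53.03) = 0.2717/142.17 = 0.001911 hr

Final: 0.001911 hr


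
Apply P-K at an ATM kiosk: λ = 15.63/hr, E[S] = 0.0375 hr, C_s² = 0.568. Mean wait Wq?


ρ = λ·E[S] = 15.63·0.0375 = 0.5861
E[S²] = E[S]²(1+C_s²) = 0.0375²·(1+0.568) = 0.002205
Wq = λ·E[S²]/(2(1−ρ)) = 15.63·0.002205/(2·0.4139) = 0.04164 hr

Final: 0.04164 hr


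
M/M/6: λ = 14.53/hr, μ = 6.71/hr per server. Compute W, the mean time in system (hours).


a = 2.1654; ρ = 0.3609; P₀ = 0.114427
Lq = P₀·a^c·ρ/(c!(1−ρ)²) = 0.01448
Wq = Lq/λ = 0.01448/14.53 = 0.0009964 hr
W = Wq + 1/μ = 0.0009964 + 0.14903 = 0.15003 hr

Final: 0.15003 hr


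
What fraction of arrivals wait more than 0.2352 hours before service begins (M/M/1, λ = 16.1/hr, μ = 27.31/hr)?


ρ = 16.1/27.31 = 0.5895
P(Wq > t) = ρ·e^{−(μ−λ)t} = 0.5895·e^{−2.6366}
= 0.5895·0.071605 = 0.042213

Final: 0.042213


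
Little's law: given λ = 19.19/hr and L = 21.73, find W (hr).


W = L/λ = 21.73/19.19 = 1.1324 hr

Final: 1.1324 hr


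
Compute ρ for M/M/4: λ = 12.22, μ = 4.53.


ρ = λ/(cμ) = 12.22/(4·4.53) = 12.22/18.12 = 0.6744

Final: 0.6744


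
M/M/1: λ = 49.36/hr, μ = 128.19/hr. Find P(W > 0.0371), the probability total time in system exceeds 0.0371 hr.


W ~ Exponential(μ−λ) for M/M/1.
μ − λ = 128.19 − 49.36 = 78.8300
P(W > t) = e^{−(μ−λ)t} = e^{−2.9246} = 0.053687

Final: 0.053687


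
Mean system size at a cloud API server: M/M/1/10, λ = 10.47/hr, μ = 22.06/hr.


ρ = 10.47/22.06 = 0.4746
L = ρ[1 − (K+1)ρ^K + Kρ^(K+1)] / [(1−ρ)(1−ρ^(K+1))]
Numerator: 0.4746·(1 − 11·0.0005800 + 10·0.0002753) = 0.472893
Denominator: (0.5254)·(0.999725) = 0.525241
L = 0.472893/0.525241 = 0.9003

Final: 0.9003


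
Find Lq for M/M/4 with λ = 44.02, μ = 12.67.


a = λ/μ = 3.4743; ρ = a/4 = 0.8686
P₀ = 0.015699
Lq = P₀·a^c·ρ / (c!·(1−ρ)²) = 0.015699·145.71145·0.8686/(24·0.01727)
= 4.79381

Final: 4.79381


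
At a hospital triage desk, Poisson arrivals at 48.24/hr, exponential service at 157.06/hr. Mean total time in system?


W = 1/(μ−λ) = 1/(157.06 − 48.24) = 1/108.82 = 0.009189 hr

Final: 0.009189 hr


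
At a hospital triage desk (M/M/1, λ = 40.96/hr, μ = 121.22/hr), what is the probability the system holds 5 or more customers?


ρ = 40.96/121.22 = 0.3379
P(N ≥ n) = ρ^n = 0.3379^5 = 0.004405

Final: 0.004405


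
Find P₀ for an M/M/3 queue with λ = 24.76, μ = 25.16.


a = λ/μ = 24.76/25.16 = 0.9841; ρ = a/c = 0.3280
Σ_{k=0}^{2} a^k/k! (terms k=0..2) = 1.00000 + 0.98410 + 0.48423 = 2.46833
Tail: a^3/(3!(1−ρ)) = 0.95306/(6·0.6720) = 0.23639
P₀ = 1/(2.46833 + 0.23639) = 1/2.70472 = 0.369725

Final: 0.369725


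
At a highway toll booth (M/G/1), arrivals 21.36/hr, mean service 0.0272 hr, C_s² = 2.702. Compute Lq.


ρ = λ·E[S] = 21.36·0.0272 = 0.5810
Lq = ρ²(1+C_s²)/(2(1−ρ)) = 0.3376·(1+2.702)/(2·0.4190)
= 0.3376·3.7020/0.8380 = 1.49116

Final: 1.49116


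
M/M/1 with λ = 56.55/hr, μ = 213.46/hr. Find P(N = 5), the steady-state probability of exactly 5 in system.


ρ = 56.55/213.46 = 0.2649
P_n = (1−ρ)·ρ^n = (1 − 0.2649)·0.2649^5 = 0.7351·0.001305 = 0.0009592

Final: 0.0009592
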